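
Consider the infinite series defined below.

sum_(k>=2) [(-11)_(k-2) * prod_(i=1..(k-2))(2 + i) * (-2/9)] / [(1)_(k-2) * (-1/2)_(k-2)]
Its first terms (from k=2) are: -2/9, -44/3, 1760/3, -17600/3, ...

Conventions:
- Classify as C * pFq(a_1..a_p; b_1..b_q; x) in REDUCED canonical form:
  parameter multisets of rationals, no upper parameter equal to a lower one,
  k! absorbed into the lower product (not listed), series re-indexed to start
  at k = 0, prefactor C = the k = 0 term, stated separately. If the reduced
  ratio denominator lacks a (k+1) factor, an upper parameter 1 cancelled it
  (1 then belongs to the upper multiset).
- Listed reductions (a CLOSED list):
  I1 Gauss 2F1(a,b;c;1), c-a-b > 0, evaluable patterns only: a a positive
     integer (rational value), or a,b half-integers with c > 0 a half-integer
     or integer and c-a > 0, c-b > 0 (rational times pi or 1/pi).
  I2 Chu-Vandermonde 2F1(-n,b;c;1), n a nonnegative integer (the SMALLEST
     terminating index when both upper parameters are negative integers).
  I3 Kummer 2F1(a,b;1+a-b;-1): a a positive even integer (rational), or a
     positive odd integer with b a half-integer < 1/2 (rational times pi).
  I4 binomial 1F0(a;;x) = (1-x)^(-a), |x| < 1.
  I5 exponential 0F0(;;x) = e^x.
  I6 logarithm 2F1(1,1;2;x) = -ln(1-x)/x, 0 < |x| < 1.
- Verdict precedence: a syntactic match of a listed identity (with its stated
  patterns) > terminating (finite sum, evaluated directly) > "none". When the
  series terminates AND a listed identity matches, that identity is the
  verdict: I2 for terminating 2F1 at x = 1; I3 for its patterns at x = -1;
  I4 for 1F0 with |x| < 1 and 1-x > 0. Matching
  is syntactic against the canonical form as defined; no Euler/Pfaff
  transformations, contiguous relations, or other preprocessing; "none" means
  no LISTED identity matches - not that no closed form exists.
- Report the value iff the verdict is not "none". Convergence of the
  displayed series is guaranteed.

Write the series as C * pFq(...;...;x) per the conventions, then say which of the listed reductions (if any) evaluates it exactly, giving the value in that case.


With C = -2/9: the canonical form is 2F1(-11, 3; -1/2; 1). Verdict (x = 1): the Chu-Vandermonde identity I2 applies (terminating 2F1 at x = 1 with n = 11, b = 3, c = -1/2). Sum: 14/2907.

First insight: from the first term -2/9: the running product (prefactor -2/9) telescopes to a rising factorial.
Adjacent-term ratio: r(k) = 1 * (k-11) (k+3) / [(k-1/2) (k+1)] ; factor over Q: parameters, x = 1, and C = -2/9.


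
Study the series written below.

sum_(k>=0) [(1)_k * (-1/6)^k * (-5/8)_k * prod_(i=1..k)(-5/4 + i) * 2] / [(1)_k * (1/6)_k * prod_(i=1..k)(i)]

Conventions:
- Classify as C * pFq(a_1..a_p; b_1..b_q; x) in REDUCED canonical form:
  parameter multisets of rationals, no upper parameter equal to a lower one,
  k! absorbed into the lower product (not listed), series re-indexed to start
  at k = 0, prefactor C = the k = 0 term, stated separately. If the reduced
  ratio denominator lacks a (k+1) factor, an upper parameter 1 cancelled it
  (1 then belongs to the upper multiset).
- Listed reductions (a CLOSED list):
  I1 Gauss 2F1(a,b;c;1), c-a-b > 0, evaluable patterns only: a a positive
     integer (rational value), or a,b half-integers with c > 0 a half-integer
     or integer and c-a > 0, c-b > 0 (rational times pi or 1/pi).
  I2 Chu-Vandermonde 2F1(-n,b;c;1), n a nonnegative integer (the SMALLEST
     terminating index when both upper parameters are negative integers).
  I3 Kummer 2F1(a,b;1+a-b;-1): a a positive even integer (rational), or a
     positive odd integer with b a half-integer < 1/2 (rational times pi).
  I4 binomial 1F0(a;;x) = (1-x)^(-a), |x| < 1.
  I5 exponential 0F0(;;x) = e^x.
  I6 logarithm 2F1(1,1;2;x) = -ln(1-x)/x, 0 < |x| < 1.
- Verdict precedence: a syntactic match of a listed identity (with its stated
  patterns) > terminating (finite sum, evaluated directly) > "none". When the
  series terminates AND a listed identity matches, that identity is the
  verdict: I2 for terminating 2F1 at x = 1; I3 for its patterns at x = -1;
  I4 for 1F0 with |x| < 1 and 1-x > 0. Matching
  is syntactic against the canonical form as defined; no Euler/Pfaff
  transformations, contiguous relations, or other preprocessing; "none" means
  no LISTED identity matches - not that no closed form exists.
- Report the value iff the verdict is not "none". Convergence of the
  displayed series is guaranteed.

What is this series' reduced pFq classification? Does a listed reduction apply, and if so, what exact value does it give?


Canonical form: C = 2 times 2F1 with upper {-5/8, -1/4}, lower {1/6}, x = -1/6. Verdict: none here - no I1-I6 shape fits x = -1/6 with lower {1/6}.

The tell: x = (-1/6) and the lower running product (C = 2, x = -1/6) is a rising factorial.
Ratio: r(k) = (-1/6) * (k-5/8) (k-1/4) / [(k+1/6) (k+1)] - poly over poly, x = (-1/6) from leading terms; C = 2 at k = 0.


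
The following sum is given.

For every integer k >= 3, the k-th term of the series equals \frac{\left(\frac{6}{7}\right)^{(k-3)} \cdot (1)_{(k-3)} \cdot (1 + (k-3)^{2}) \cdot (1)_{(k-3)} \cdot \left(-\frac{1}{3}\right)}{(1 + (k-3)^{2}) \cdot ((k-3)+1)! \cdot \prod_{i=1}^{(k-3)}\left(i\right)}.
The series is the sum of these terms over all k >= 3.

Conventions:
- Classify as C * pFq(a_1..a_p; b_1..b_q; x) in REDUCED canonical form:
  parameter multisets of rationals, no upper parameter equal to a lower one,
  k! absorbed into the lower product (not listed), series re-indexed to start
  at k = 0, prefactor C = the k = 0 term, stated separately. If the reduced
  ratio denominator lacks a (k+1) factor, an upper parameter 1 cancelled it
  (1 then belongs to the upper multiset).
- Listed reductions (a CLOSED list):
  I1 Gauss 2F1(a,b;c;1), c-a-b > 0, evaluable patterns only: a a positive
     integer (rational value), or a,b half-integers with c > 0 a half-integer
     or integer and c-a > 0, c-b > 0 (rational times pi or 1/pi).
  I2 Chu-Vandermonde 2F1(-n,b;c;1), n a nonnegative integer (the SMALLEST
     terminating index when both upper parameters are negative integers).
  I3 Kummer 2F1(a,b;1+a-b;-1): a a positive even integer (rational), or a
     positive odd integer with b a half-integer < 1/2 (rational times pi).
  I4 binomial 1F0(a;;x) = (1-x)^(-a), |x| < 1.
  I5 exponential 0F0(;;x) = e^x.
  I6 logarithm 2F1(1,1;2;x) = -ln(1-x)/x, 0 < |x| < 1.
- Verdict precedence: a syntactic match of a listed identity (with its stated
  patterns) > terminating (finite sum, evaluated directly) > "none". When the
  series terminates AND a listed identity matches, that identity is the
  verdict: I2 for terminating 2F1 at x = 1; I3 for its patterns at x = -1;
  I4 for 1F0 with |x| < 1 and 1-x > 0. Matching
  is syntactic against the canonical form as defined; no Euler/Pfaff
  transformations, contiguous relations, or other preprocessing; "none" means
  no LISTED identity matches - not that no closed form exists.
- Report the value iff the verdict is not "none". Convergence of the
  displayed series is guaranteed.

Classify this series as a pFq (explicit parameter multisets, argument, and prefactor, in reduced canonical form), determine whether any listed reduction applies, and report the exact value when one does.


This is -\frac{1}{3} * 2F1(1, 1; 2; \frac{6}{7}) in reduced canonical form. Verdict at x = \frac{6}{7}: the logarithmic series (I6) matches (the logarithm: parameters (1,1;2), x = \frac{6}{7}). Sum: \frac{7}{18} \cdot \ln\left(\frac{1}{7}\right).

Key step: from the first term -\frac{1}{3}: k^2 + 1 divides numerator and denominator alike; C = -1/3, x = 6/7 after cancelling.
Term ratio: r(k) = \frac{6}{7} * (k+1) (k+1) / [(k+2) (k+1)] - poly over poly, x = \frac{6}{7} from leading terms; C = -\frac{1}{3} at k = 0.


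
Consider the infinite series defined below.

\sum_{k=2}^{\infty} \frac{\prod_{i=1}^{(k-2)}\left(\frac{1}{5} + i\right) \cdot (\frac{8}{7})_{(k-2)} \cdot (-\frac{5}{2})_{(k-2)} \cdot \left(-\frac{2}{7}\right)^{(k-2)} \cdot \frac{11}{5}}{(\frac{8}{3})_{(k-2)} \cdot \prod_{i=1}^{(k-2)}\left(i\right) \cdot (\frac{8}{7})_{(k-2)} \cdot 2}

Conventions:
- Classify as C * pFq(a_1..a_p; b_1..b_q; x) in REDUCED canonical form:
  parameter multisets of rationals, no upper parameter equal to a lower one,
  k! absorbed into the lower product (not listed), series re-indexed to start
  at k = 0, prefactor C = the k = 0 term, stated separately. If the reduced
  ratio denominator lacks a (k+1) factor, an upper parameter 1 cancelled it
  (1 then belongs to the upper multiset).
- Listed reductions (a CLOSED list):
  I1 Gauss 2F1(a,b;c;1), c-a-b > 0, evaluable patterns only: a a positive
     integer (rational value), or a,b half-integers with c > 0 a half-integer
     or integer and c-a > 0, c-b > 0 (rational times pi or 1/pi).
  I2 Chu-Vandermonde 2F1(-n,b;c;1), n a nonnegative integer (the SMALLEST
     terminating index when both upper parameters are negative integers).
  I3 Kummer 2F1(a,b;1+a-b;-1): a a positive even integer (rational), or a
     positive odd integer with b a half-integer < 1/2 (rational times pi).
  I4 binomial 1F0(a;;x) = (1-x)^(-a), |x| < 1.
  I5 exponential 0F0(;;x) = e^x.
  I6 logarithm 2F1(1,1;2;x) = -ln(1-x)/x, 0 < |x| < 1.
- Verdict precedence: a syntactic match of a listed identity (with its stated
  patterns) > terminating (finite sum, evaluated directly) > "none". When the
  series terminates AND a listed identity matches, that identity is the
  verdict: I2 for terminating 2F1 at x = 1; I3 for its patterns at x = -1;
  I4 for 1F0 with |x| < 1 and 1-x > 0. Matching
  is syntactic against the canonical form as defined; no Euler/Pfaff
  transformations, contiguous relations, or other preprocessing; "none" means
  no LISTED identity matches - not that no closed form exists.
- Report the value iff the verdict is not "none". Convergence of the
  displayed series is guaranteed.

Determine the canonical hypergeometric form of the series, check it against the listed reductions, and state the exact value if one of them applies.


The series (x = -\frac{2}{7}) is 2F1: upper {-\frac{5}{2}, \frac{6}{5}}, lower {\frac{8}{3}}, prefactor \frac{11}{10}. Verdict: no listed reduction: x = -\frac{2}{7} and upper {-\frac{5}{2}, \frac{6}{5}} fail every I1-I6 pattern.

The tell: with t_0 = \frac{11}{10}, the product of the first k integers (C = 11/10, x = -2/7) is k!.
Ratio: r(k) = -\frac{2}{7} * (k-\frac{5}{2}) (k+\frac{6}{5}) / [(k+\frac{8}{3}) (k+1)] - rational in k. x = -\frac{2}{7}; t_0 = \frac{11}{10}; negate the roots.


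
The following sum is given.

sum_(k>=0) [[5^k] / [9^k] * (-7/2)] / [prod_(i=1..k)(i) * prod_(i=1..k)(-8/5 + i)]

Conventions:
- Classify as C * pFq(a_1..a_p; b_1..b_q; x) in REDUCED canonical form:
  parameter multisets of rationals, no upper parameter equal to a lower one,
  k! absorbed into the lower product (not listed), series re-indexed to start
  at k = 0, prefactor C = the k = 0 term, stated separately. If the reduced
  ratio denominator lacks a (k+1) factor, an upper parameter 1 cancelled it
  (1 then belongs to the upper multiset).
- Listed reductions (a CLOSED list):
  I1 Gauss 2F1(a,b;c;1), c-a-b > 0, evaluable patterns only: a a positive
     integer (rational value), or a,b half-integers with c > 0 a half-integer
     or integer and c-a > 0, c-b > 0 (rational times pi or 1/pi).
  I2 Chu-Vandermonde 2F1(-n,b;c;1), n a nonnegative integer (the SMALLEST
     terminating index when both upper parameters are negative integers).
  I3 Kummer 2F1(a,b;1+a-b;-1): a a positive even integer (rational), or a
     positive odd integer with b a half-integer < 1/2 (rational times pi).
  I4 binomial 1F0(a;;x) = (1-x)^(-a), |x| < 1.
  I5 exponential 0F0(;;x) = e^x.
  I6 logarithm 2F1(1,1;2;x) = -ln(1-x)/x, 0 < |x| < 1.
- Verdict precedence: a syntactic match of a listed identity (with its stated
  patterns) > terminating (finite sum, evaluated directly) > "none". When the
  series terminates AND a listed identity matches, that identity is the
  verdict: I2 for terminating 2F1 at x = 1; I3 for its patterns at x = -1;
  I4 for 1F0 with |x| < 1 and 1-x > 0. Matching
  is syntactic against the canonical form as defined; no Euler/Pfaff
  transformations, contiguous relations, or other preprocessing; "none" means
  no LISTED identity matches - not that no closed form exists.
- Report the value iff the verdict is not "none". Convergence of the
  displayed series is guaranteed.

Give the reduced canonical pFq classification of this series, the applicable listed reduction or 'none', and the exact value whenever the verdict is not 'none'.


Canonical form: C = -7/2 times 0F1 with upper {-}, lower {-3/5}, x = 5/9. Verdict: none. A 0F1 with upper {-} fits none of I1-I6 at x = 5/9; the sum runs forever.

First insight: t_0 being -7/2, the product of the first k integers (prefactor -7/2) is k!.
Consecutive-term ratio: r(k) = (5/9) * 1 / [(k-3/5) (k+1)] ; factor over Q: parameters, x = (5/9), and C = -7/2.


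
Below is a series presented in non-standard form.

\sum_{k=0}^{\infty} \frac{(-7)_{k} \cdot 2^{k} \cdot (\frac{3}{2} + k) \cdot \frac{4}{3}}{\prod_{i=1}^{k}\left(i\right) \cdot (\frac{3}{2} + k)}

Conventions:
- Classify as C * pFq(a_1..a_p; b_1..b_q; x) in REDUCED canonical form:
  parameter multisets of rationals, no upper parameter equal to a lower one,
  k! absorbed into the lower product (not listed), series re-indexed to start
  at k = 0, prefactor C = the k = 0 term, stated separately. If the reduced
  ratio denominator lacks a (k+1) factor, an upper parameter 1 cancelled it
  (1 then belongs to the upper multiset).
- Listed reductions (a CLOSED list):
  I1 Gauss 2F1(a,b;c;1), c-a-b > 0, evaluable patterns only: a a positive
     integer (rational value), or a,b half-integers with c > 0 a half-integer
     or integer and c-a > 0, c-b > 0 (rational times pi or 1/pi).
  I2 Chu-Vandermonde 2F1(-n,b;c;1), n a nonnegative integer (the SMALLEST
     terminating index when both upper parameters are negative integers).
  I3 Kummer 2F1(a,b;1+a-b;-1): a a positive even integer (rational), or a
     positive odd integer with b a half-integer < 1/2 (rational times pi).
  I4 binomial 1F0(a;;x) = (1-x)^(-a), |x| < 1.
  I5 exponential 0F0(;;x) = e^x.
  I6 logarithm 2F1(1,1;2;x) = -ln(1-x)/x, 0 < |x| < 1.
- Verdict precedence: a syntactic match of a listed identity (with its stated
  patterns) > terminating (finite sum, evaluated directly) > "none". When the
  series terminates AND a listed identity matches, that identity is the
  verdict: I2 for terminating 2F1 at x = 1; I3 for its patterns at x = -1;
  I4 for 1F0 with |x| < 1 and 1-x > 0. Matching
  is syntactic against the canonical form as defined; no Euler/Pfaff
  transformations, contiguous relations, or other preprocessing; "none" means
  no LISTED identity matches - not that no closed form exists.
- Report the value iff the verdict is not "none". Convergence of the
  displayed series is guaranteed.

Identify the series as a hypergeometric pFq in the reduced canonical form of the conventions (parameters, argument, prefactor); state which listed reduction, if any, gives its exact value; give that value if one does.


With C = \frac{4}{3}: the canonical form is 1F0(-7; -; 2). Verdict: terminating - no listed pattern fits, but -7 in the upper list cuts the series at k = 7; direct evaluation. Value: -\frac{4}{3}.

Key observation: with t_0 = \frac{4}{3}, the product of the first k integers (C = 4/3, x = 2) is k!.
Adjacent-term ratio: r(k) = 2 * (k-7) / [(k+1)] - rational in k, leading ratio 2; with t_0 = \frac{4}{3}, classification follows.


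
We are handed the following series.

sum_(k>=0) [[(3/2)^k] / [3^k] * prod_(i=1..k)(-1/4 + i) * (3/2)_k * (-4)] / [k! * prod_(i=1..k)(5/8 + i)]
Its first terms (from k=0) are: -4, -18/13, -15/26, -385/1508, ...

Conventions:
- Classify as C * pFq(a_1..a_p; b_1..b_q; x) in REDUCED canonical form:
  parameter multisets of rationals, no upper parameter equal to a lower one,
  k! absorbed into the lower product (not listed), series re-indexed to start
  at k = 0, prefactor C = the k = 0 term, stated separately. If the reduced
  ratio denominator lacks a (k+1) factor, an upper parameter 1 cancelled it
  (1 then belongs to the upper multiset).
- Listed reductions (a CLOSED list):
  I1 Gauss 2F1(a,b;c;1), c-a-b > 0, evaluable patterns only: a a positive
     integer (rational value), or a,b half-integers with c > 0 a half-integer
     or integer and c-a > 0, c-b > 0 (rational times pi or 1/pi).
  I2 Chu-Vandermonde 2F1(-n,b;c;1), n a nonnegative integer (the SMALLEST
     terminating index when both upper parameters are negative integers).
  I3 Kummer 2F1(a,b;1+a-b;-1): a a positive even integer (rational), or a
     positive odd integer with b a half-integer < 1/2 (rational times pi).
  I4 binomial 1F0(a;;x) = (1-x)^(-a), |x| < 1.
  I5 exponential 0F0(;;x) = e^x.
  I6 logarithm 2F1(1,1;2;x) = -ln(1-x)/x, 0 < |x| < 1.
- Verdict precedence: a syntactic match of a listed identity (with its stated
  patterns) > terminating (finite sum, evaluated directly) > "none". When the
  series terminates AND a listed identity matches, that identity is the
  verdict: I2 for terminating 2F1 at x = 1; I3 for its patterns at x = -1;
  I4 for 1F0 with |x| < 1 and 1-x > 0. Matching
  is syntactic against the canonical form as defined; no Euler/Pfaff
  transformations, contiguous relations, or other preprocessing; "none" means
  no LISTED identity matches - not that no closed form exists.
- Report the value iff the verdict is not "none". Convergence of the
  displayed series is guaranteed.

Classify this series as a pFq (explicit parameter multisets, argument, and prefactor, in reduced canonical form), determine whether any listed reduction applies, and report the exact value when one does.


This is -4 * 2F1(3/4, 3/2; 13/8; 1/2) in reduced canonical form. Verdict: none - at argument 1/2 the multisets {3/4, 3/2} ; {13/8} match no listed identity.

First insight: t_0 = -4 here, and the running product (C = -4) telescopes to a rising factorial.
Consecutive-term ratio: r(k) = (1/2) * (k+3/4) (k+3/2) / [(k+13/8) (k+1)] - poly over poly, x = (1/2) from leading terms; C = -4 at k = 0.


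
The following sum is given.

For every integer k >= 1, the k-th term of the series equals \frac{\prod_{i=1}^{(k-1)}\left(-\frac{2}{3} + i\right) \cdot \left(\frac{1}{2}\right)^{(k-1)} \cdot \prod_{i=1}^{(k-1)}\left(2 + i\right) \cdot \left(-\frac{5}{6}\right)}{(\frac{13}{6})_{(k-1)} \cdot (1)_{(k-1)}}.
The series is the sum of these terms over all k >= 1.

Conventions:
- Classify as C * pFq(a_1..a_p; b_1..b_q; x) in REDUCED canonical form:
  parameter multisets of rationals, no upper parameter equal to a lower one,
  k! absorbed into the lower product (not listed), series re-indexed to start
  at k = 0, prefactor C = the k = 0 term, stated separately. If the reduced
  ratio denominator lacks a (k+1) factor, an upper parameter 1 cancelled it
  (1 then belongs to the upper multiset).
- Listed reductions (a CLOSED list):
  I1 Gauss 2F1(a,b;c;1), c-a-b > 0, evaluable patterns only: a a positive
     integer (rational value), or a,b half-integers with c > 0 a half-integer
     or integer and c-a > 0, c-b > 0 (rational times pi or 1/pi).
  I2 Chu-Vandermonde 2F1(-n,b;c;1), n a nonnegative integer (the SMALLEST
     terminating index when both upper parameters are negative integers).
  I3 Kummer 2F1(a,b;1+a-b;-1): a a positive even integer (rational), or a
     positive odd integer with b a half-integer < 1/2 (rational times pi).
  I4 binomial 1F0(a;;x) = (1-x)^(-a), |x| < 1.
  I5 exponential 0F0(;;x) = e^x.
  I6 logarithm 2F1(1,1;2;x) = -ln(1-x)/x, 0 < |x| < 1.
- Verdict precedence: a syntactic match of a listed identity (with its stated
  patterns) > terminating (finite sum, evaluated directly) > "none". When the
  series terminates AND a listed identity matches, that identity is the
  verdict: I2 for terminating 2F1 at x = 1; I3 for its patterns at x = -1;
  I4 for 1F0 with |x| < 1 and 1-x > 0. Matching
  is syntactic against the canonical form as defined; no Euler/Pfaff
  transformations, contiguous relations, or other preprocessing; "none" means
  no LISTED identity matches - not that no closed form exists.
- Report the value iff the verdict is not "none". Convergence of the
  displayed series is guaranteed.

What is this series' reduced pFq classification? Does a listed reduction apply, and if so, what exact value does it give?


Key observation: from the first term -\frac{5}{6}: the running product (C = -5/6, x = 1/2) telescopes to a rising factorial.
Adjacent-term ratio: r(k) = \frac{1}{2} * (k+\frac{1}{3}) (k+3) / [(k+\frac{13}{6}) (k+1)] - rational in k, leading ratio \frac{1}{2}; with t_0 = -\frac{5}{6}, classification follows.

With C = -\frac{5}{6}: the canonical form is 2F1(\frac{1}{3}, 3; \frac{13}{6}; \frac{1}{2}). Verdict: none (x = \frac{1}{2}): each listed identity misses the multisets {\frac{1}{3}, 3} ; {\frac{13}{6}}.


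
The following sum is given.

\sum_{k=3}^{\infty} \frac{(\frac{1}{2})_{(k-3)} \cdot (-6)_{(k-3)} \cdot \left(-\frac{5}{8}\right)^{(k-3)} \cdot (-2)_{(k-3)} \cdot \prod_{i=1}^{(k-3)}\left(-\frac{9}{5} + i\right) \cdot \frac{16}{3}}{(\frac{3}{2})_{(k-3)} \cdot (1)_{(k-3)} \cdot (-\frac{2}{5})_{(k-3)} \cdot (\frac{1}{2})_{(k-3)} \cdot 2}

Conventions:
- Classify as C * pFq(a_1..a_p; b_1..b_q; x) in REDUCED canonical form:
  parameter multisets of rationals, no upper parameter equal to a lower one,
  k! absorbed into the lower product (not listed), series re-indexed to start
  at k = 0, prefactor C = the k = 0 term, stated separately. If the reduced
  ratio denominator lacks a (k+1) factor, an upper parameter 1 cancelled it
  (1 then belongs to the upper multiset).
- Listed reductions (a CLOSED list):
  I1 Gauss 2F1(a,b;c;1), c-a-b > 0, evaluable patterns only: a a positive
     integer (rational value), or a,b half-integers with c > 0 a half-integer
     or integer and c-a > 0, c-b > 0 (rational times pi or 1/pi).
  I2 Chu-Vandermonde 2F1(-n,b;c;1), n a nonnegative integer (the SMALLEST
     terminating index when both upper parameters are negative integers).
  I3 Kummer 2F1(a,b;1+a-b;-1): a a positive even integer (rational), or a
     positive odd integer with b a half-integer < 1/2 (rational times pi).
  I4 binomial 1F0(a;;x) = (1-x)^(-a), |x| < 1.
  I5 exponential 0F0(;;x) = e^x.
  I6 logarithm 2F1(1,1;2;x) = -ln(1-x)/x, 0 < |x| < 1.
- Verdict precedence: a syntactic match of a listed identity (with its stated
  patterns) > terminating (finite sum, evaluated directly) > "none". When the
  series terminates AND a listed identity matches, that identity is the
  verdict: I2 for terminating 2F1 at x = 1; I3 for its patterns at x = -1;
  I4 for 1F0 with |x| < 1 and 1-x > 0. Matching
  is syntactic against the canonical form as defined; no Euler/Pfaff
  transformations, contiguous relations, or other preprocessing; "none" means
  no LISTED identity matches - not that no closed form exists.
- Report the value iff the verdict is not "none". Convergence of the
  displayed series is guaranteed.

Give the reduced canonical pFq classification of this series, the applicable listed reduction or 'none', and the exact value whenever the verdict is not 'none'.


Classification (C = \frac{8}{3}): 3F2 with upper {-6, -2, -\frac{4}{5}}, lower {-\frac{2}{5}, \frac{3}{2}}, argument x = -\frac{5}{8}. Verdict: terminating - the sum ends at index 2 because -2 is a negative integer; exact evaluation follows. Exact value: -\frac{166}{9}.

The tell: with t_0 = \frac{8}{3}, (1)_k (C = 8/3, x = -5/8) is k! itself.
Ratio: r(k) = -\frac{5}{8} * (k-6) (k-2) (k-\frac{4}{5}) / [(k-\frac{2}{5}) (k+\frac{3}{2}) (k+1)] ; factor over Q: parameters, x = -\frac{5}{8}, and C = \frac{8}{3}.


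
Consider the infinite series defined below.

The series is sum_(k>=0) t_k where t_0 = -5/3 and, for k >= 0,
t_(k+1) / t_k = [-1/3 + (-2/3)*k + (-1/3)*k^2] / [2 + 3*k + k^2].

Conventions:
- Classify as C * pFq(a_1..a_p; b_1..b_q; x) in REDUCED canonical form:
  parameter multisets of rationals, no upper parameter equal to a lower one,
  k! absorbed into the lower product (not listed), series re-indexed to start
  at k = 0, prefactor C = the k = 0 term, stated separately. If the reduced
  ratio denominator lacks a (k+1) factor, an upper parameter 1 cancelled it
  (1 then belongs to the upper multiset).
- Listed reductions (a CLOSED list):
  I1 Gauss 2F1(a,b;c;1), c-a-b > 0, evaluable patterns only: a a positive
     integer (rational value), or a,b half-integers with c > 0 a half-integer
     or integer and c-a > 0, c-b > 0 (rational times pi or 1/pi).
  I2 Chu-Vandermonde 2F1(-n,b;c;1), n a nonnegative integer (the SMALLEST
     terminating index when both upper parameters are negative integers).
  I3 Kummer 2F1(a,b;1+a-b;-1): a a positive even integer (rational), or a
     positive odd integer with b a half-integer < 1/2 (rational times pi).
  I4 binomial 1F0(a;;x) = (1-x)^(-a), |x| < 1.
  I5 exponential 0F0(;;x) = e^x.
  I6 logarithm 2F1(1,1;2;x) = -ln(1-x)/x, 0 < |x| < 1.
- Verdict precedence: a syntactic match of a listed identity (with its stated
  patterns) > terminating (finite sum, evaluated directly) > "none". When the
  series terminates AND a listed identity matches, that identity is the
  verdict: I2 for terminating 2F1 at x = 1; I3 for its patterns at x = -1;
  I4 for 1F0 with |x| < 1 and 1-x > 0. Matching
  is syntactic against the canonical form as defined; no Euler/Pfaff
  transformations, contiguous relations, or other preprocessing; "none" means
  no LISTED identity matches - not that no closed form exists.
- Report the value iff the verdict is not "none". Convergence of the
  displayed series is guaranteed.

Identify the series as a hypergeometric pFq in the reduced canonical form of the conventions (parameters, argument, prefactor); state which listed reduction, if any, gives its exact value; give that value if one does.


At argument -1/3: a 2F1 with upper {1, 1}, lower {2}, scaled by C = -5/3. Verdict at x = -1/3: logarithm (I6) matches (the logarithm: parameters (1,1;2), x = -1/3). Sum: (-5) * ln(4/3).

First insight: with t_0 = -5/3, roots of the ratio polynomials (C = -5/3, x = -1/3) are the negated parameters.
Term ratio: r(k) = (-1/3) * (k+1) (k+1) / [(k+2) (k+1)] - rational in k, leading ratio (-1/3); with t_0 = -5/3, classification follows.


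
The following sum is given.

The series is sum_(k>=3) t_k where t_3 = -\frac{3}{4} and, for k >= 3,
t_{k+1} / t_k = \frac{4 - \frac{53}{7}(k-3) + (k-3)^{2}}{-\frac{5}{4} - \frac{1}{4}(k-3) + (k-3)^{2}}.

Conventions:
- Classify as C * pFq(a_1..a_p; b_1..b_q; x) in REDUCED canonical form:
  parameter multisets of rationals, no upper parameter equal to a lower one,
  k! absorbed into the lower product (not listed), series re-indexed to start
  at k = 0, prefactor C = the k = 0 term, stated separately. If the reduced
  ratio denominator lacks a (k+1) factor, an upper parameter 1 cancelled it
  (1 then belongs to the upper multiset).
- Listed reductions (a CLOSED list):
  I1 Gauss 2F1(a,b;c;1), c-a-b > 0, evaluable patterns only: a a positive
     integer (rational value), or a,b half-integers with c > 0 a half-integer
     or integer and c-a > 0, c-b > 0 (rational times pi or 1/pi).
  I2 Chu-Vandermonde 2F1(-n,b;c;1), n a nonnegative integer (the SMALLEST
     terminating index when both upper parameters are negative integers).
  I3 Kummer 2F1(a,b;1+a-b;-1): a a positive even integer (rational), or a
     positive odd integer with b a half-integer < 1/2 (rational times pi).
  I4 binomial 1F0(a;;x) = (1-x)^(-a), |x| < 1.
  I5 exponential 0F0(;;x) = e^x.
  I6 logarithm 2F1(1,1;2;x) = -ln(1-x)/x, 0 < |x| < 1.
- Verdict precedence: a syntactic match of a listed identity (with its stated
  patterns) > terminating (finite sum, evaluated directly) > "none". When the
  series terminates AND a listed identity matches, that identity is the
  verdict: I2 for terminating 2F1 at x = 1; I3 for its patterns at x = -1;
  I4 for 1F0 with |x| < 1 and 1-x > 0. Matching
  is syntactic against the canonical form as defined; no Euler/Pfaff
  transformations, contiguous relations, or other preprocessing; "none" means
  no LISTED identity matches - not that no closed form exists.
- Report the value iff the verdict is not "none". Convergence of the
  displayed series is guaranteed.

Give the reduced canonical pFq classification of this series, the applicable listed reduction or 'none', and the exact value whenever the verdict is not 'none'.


Reduced: x = 1, 2F1, upper = {-7, -\frac{4}{7}}, lower = {-\frac{5}{4}}, C = -\frac{3}{4}. Verdict: Vandermonde's identity (I2) applies (terminating 2F1 at x = 1 with n = 7, b = -4/7, c = -\frac{5}{4}). Its exact value is \frac{219952161}{115296020}.

The tell: x = 1 and the expanded ratio factors over Q; C = -3/4, x = 1, roots give parameters.
Term ratio: r(k) = 1 * (k-7) (k-\frac{4}{7}) / [(k-\frac{5}{4}) (k+1)] - rational in k, leading ratio 1; with t_0 = -\frac{3}{4}, classification follows.


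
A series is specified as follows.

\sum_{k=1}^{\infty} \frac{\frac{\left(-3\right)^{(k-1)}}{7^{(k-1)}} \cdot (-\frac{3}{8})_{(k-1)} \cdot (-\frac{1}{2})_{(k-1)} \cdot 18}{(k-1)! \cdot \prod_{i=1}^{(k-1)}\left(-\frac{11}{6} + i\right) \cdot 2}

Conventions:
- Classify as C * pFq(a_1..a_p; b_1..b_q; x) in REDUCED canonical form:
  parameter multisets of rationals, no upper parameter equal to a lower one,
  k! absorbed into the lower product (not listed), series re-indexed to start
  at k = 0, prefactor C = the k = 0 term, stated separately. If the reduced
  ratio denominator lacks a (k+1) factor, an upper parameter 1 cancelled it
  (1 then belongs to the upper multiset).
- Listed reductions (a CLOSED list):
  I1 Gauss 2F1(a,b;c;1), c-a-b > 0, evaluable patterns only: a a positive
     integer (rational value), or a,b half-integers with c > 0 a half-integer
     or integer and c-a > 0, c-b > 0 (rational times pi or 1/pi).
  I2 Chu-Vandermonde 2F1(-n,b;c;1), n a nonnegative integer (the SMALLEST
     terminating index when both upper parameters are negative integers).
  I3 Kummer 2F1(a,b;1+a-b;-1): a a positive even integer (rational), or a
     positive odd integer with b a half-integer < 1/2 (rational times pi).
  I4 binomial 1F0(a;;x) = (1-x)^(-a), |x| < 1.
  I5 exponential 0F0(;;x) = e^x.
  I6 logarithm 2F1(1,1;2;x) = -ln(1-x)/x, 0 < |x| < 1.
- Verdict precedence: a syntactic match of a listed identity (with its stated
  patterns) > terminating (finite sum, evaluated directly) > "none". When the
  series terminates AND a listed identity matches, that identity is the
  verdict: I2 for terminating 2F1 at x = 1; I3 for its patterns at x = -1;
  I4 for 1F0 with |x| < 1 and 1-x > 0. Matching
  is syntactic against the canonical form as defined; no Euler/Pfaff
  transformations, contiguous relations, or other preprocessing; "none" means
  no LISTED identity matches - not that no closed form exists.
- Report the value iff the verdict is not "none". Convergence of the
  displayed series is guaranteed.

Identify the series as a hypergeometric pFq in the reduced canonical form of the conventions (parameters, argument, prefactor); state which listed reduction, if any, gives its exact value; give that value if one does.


Reduced: x = -\frac{3}{7}, 2F1, upper = {-\frac{1}{2}, -\frac{3}{8}}, lower = {-\frac{5}{6}}, C = 9. Verdict: none. No listed pattern accepts 2F1(-\frac{1}{2}, -\frac{3}{8}; -\frac{5}{6}; -\frac{3}{7}).

Structural cue: with t_0 = 9, the two geometric factors (C = 9) combine into one argument.
Step ratio: r(k) = -\frac{3}{7} * (k-\frac{1}{2}) (k-\frac{3}{8}) / [(k-\frac{5}{6}) (k+1)] ; factor over Q: parameters, x = -\frac{3}{7}, and C = 9.


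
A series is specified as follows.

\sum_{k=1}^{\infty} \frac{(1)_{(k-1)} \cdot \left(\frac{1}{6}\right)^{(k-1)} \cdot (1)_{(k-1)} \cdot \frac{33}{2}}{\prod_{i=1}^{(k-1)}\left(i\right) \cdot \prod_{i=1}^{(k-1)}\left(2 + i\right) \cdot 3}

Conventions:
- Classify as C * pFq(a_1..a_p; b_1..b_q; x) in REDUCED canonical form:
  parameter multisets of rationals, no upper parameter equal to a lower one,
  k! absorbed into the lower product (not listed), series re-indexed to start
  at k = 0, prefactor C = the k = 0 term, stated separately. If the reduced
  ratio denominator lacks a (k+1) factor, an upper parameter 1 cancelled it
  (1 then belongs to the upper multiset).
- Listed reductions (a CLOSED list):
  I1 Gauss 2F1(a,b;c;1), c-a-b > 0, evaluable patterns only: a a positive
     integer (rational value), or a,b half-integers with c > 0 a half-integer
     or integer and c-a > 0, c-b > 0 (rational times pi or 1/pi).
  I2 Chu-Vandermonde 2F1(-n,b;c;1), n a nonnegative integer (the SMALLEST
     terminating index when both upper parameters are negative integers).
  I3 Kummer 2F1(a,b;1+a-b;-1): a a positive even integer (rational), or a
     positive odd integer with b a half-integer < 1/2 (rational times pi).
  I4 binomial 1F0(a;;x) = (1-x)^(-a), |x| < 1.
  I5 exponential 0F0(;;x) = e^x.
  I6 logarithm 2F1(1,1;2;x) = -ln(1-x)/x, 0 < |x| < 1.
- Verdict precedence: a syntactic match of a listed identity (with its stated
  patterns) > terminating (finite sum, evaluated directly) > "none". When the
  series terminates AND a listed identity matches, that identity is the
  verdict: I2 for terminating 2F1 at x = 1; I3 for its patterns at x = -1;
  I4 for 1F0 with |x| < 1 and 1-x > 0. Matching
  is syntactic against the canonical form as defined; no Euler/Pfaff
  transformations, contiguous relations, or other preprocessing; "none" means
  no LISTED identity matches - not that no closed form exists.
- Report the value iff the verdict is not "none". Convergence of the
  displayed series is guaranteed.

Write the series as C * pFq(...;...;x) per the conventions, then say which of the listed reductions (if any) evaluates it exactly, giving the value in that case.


This is \frac{11}{2} * 2F1(1, 1; 3; \frac{1}{6}) in reduced canonical form. Verdict: none. No listed pattern accepts 2F1(1, 1; 3; \frac{1}{6}).

Key observation: with t_0 = \frac{11}{2}, the product of the first k integers (C = 11/2) is k!.
Consecutive-term ratio: r(k) = \frac{1}{6} * (k+1) (k+1) / [(k+3) (k+1)] - rational in k. x = \frac{1}{6}; t_0 = \frac{11}{2}; negate the roots.


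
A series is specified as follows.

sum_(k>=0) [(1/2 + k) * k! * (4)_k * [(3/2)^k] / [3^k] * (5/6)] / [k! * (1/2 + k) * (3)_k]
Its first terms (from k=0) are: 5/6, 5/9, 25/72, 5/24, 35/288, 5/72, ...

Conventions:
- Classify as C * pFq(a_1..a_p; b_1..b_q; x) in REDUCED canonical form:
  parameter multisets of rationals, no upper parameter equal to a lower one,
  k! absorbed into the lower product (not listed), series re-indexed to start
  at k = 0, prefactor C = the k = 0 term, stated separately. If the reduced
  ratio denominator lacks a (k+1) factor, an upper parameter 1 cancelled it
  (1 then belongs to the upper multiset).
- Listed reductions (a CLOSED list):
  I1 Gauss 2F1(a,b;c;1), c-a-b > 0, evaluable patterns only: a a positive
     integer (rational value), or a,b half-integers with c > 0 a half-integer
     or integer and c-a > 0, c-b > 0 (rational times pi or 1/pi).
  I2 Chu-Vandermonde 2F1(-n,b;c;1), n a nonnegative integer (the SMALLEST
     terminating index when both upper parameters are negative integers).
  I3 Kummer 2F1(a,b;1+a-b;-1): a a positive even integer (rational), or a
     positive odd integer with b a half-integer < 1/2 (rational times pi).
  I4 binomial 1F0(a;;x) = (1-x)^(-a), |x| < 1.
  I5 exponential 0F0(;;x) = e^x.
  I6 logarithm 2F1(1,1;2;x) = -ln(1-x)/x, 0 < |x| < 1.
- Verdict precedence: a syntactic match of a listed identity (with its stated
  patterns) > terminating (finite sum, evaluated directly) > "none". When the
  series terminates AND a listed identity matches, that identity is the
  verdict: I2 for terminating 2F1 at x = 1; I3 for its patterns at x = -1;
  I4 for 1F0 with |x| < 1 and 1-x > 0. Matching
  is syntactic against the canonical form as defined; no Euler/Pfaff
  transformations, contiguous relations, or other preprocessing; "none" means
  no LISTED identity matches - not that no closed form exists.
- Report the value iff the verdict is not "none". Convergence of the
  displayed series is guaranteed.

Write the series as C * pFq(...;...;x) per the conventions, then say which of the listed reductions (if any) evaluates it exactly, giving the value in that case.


At argument 1/2: a 2F1 with upper {1, 4}, lower {3}, scaled by C = 5/6. Verdict: none - at argument 1/2 the multisets {1, 4} ; {3} match no listed identity.

The tell: from the first term 5/6: the factor k + 1/2 cancels (top and bottom), leaving C = 5/6.
Adjacent-term ratio: r(k) = (1/2) * (k+1) (k+4) / [(k+3) (k+1)] - rational in k. x = (1/2); t_0 = 5/6; negate the roots.


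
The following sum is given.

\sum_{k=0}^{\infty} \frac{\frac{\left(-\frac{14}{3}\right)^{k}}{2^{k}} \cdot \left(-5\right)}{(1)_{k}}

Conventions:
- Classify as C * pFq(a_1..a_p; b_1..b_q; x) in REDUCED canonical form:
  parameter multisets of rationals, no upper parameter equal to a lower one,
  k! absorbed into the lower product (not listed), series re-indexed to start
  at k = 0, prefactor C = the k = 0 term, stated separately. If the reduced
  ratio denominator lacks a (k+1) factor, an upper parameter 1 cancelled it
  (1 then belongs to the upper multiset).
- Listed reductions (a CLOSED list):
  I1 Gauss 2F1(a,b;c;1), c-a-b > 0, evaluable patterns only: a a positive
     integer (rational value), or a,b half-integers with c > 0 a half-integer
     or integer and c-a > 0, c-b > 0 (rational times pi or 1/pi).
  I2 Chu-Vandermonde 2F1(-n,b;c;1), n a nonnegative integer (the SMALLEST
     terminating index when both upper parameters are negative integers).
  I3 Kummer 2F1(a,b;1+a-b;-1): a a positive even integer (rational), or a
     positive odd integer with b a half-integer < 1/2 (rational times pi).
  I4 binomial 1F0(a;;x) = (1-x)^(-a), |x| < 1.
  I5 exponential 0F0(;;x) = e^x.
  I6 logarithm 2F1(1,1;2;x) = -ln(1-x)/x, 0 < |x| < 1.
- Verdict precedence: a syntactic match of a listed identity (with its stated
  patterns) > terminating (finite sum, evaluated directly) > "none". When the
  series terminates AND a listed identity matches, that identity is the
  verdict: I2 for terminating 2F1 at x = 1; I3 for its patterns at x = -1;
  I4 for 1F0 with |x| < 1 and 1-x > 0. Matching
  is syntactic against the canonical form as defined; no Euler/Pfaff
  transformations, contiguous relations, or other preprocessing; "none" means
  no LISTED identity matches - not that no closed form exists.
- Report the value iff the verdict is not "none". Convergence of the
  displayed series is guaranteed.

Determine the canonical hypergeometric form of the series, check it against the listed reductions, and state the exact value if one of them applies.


The series (x = -\frac{7}{3}) is 0F0: upper {-}, lower {-}, prefactor -5. Verdict: this is exponential (I5) (the 0F0 exponential series at x = -\frac{7}{3}). Its exact value is \left(-5\right) \cdot e^{-\frac{7}{3}}.

First insight: from the first term -5: (1)_k (C = -5, x = -7/3) is k! itself.
Ratio: r(k) = -\frac{7}{3} * 1 / [(k+1)] - rational; roots negated = parameters, x = -\frac{7}{3}, C = -5.


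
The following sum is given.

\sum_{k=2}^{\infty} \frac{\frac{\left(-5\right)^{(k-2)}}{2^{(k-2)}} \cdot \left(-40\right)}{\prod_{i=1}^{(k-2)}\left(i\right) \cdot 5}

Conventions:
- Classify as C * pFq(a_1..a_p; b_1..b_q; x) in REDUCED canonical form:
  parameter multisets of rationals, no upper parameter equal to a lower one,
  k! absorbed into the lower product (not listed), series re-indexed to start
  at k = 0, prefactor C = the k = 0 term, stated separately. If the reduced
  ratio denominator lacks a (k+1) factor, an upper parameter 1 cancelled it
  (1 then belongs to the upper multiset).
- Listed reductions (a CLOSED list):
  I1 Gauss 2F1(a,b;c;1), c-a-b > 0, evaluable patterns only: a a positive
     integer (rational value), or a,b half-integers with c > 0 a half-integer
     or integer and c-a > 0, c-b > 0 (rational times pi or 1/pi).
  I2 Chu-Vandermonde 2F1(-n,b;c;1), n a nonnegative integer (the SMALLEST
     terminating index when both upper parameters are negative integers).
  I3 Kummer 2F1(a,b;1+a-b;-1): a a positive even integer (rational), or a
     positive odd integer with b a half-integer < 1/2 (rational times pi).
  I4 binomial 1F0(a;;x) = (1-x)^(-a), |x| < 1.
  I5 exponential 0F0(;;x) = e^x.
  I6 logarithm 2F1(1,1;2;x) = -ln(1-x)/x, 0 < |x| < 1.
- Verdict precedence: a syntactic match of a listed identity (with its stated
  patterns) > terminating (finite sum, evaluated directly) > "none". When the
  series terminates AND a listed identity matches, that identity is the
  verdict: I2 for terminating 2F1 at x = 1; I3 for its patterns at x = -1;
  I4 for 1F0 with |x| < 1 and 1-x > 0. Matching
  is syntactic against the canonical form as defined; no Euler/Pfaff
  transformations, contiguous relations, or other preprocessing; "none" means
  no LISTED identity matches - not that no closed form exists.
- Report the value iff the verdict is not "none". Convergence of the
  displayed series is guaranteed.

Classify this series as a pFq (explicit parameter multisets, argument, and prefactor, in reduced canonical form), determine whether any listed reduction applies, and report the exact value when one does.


Canonical form: C = -8 times 0F0 with upper {-}, lower {-}, x = -\frac{5}{2}. Verdict: the exponential series (I5) fires (the 0F0 exponential series at x = -\frac{5}{2}). Sum: \left(-8\right) \cdot e^{-\frac{5}{2}}.

Structural cue: t_0 = -8 here, and the product of the first k integers (C = -8) is k!.
Adjacent-term ratio: r(k) = -\frac{5}{2} * 1 / [(k+1)] ; factor over Q: parameters, x = -\frac{5}{2}, and C = -8.
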